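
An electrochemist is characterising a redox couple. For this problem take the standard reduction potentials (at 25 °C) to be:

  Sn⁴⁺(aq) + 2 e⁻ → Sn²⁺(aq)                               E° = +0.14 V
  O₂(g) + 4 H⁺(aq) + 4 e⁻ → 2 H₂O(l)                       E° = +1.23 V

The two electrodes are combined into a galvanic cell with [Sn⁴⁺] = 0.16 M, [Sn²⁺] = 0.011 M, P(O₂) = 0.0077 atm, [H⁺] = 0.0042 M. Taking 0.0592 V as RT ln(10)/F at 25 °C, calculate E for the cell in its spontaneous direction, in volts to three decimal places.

O₂/H₂O is the cathode (higher E°), Sn⁴⁺/Sn²⁺ the anode: E°cell = +1.23 − (+0.14) = +1.09 V, n = 4.
Overall: O₂(g) + 4 H⁺(aq) + 2 Sn²⁺(aq) → 2 H₂O(l) + 2 Sn⁴⁺(aq)
Q = [Sn⁴⁺]^2 / (P(O₂)·[H⁺]^4·[Sn²⁺]^2); log Q = 13.946.
E = E° − (0.0592/n) log Q = +1.09 − (0.0592/4)(13.946) = +0.884 V.

+0.884 V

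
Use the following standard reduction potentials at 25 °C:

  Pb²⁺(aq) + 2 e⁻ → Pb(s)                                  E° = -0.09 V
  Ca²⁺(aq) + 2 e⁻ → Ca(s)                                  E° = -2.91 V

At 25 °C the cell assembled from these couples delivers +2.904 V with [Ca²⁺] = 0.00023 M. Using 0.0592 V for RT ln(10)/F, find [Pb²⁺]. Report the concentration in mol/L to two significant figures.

0.16 M

Pb²⁺/Pb is the cathode, Ca²⁺/Ca the anode: E°cell = +2.82 V, n = 2.
Overall reaction: Pb²⁺(aq) + Ca(s) → Pb(s) + Ca²⁺(aq); Q = [Ca²⁺]^1/[Pb²⁺]^1.
From E = E° − (0.0592/n) log Q: log Q = (E° − E)·n/0.0592 = (+2.82 − (+2.904))·2/0.0592 = -2.8378.
So 1·log[Pb²⁺] = 1·log(0.00023) − log Q = -3.6383 − (-2.8378) = -0.8005; [Pb²⁺] = 10^(-0.8005) ≈ 0.16 M.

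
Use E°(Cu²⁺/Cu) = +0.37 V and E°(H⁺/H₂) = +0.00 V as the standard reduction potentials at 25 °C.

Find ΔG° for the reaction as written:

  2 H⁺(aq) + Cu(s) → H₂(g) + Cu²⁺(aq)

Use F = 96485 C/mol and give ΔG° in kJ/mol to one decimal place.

As written, H⁺/H₂ is reduced (cathode) and Cu²⁺/Cu is oxidised (anode), so E°cell = (+0.00) − (+0.37) = -0.37 V.
Balancing electrons gives n = 2.
ΔG° = −nFE° = −(2)(96485)(-0.37) = 71,399 J = +71.4 kJ/mol.

+71.4 kJ/mol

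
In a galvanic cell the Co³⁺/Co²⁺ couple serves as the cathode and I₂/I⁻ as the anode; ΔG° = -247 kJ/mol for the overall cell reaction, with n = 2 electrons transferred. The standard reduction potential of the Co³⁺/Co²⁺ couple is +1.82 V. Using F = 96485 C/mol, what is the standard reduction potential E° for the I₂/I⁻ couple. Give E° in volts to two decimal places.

E°cell = −ΔG°/(nF) = −(-247×10³)/((2)(96485)) = +1.280 V.
Since Co³⁺/Co²⁺ is the cathode and I₂/I⁻ the anode, E°cell = E°(Co³⁺/Co²⁺) − E°(I₂/I⁻).
So E°(I₂/I⁻) = E°(Co³⁺/Co²⁺) − E°cell = (+1.82) − (+1.280) = +0.54 V.

+0.54 V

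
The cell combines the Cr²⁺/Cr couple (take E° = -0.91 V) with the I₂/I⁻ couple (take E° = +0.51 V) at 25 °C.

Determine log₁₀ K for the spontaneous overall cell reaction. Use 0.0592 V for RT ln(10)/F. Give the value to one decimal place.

Cathode: I₂/I⁻; anode: Cr²⁺/Cr. E°cell = +1.42 V, n = 2.
log K = nE°cell / 0.0592 = (2)(+1.42) / 0.0592 = 48.0.

48.0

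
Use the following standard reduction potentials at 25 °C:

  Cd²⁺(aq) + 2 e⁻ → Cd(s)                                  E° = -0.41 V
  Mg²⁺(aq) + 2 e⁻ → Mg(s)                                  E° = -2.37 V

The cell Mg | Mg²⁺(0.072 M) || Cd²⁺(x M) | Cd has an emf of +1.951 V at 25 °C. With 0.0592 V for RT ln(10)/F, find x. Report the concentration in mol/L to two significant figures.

Cd²⁺/Cd is the cathode, Mg²⁺/Mg the anode: E°cell = +1.96 V, n = 2.
Overall reaction: Cd²⁺(aq) + Mg(s) → Cd(s) + Mg²⁺(aq); Q = [Mg²⁺]^1/[Cd²⁺]^1.
From E = E° − (0.0592/n) log Q: log Q = (E° − E)·n/0.0592 = (+1.96 − (+1.951))·2/0.0592 = 0.3041.
So 1·log[Cd²⁺] = 1·log(0.072) − log Q = -1.1427 − (0.3041) = -1.4468; [Cd²⁺] = 10^(-1.4468) ≈ 0.036 M.

0.036 M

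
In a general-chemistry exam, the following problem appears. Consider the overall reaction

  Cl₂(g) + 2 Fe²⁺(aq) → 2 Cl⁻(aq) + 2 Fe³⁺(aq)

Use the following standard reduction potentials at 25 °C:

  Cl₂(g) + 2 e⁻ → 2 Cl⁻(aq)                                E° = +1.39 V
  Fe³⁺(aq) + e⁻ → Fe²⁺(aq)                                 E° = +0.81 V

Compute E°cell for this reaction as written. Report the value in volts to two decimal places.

The Cl₂/Cl⁻ couple has the higher reduction potential, so it is the cathode; Fe³⁺/Fe²⁺ is oxidised at the anode.
E°cell = E°(cathode) − E°(anode) = (+1.39) − (+0.81) = +0.58 V.
Since E°cell > 0, the reaction is spontaneous under standard conditions.

+0.58 V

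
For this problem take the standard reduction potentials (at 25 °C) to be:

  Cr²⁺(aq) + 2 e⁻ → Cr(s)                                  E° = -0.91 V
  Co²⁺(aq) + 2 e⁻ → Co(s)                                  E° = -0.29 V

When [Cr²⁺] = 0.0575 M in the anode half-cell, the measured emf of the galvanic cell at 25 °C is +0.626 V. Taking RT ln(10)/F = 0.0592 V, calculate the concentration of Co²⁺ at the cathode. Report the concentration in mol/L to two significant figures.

0.092 M

Co²⁺/Co is the cathode, Cr²⁺/Cr the anode: E°cell = +0.62 V, n = 2.
Overall reaction: Co²⁺(aq) + Cr(s) → Co(s) + Cr²⁺(aq); Q = [Cr²⁺]^1/[Co²⁺]^1.
From E = E° − (0.0592/n) log Q: log Q = (E° − E)·n/0.0592 = (+0.62 − (+0.626))·2/0.0592 = -0.2027.
So 1·log[Co²⁺] = 1·log(0.0575) − log Q = -1.2403 − (-0.2027) = -1.0376; [Co²⁺] = 10^(-1.0376) ≈ 0.092 M.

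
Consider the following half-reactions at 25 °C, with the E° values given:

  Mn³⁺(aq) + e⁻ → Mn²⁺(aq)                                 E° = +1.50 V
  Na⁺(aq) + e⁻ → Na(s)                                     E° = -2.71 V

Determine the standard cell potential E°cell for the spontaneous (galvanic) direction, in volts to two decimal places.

+4.21 V

The Mn³⁺/Mn²⁺ couple has the higher reduction potential, so it is the cathode; Na⁺/Na is oxidised at the anode.
E°cell = E°(cathode) − E°(anode) = (+1.50) − (-2.71) = +4.21 V.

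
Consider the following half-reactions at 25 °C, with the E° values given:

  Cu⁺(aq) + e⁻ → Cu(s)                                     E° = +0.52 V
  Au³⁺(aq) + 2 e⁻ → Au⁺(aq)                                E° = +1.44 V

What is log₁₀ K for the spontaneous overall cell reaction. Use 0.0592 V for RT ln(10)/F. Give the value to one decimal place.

31.1

Cathode: Au³⁺/Au⁺; anode: Cu⁺/Cu. E°cell = +0.92 V, n = 2.
log K = nE°cell / 0.0592 = (2)(+0.92) / 0.0592 = 31.1.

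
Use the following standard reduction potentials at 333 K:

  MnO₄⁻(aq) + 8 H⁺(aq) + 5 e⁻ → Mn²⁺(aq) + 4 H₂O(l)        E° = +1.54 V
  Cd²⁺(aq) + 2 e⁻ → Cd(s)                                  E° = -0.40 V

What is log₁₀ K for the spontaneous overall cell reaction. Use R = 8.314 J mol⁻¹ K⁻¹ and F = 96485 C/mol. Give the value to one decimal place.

293.6

Cathode: MnO₄⁻/Mn²⁺; anode: Cd²⁺/Cd. E°cell = (+1.54) − (-0.40) = +1.94 V, with n = 10.
ΔG° = −nFE° = −RT ln K, so ln K = nFE°/(RT) = (10)(96485)(+1.94) / ((8.314)(333)) = 676.094.
log₁₀ K = 676.094 / ln 10 = 293.6.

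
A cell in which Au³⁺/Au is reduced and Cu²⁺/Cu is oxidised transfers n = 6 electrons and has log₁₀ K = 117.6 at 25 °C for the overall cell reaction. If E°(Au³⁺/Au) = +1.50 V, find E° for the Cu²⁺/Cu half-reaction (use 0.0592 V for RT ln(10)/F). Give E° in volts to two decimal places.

+0.34 V

E°cell = (0.0592/n)·log K = (0.0592/6)(117.6) = +1.160 V.
Since Au³⁺/Au is the cathode and Cu²⁺/Cu the anode, E°cell = E°(Au³⁺/Au) − E°(Cu²⁺/Cu).
So E°(Cu²⁺/Cu) = E°(Au³⁺/Au) − E°cell = (+1.50) − (+1.160) = +0.34 V.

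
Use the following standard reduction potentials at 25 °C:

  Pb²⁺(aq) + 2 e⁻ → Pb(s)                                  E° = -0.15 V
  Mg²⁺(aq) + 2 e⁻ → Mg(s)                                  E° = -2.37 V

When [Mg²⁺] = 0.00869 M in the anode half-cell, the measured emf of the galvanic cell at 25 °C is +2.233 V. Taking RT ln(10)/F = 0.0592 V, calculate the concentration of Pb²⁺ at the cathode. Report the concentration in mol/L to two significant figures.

0.024 M

Pb²⁺/Pb is the cathode, Mg²⁺/Mg the anode: E°cell = +2.22 V, n = 2.
Overall reaction: Pb²⁺(aq) + Mg(s) → Pb(s) + Mg²⁺(aq); Q = [Mg²⁺]^1/[Pb²⁺]^1.
From E = E° − (0.0592/n) log Q: log Q = (E° − E)·n/0.0592 = (+2.22 − (+2.233))·2/0.0592 = -0.4392.
So 1·log[Pb²⁺] = 1·log(0.00869) − log Q = -2.0610 − (-0.4392) = -1.6218; [Pb²⁺] = 10^(-1.6218) ≈ 0.024 M.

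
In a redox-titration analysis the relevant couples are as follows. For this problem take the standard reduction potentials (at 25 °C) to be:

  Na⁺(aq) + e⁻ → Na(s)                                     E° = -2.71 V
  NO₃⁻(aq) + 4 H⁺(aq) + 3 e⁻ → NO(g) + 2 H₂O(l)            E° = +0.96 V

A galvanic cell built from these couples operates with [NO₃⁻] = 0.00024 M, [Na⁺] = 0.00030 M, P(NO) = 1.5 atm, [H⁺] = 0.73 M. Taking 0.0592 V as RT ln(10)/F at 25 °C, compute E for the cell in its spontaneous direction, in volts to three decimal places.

NO₃⁻/NO is the cathode (higher E°), Na⁺/Na the anode: E°cell = +0.96 − (-2.71) = +3.67 V, n = 3.
Overall: NO₃⁻(aq) + 4 H⁺(aq) + 3 Na(s) → NO(g) + 2 H₂O(l) + 3 Na⁺(aq)
Q = P(NO)·[Na⁺]^3 / ([NO₃⁻]·[H⁺]^4); log Q = -6.226.
E = E° − (0.0592/n) log Q = +3.67 − (0.0592/3)(-6.226) = +3.793 V.

+3.793 V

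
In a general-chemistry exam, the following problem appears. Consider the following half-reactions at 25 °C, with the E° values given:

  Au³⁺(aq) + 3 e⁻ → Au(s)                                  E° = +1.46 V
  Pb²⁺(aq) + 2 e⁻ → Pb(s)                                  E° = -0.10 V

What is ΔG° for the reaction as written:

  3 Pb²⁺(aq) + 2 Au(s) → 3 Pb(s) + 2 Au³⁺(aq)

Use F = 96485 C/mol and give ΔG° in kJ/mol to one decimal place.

+903.1 kJ/mol

As written, Pb²⁺/Pb is reduced (cathode) and Au³⁺/Au is oxidised (anode), so E°cell = (-0.10) − (+1.46) = -1.56 V.
Balancing electrons gives n = 6.
ΔG° = −nFE° = −(6)(96485)(-1.56) = 903,100 J = +903.1 kJ/mol.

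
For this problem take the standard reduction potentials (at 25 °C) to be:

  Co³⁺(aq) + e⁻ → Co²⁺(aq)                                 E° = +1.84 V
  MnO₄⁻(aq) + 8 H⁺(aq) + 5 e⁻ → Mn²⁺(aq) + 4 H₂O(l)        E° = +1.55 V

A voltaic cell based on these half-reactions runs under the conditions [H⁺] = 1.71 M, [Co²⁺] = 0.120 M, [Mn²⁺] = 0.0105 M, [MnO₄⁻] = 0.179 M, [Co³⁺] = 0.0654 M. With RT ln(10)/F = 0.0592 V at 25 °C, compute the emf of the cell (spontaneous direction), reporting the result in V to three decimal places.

+0.238 V

Co³⁺/Co²⁺ is the cathode (higher E°), MnO₄⁻/Mn²⁺ the anode: E°cell = +1.84 − (+1.55) = +0.29 V, n = 5.
Overall: 5 Co³⁺(aq) + Mn²⁺(aq) + 4 H₂O(l) → 5 Co²⁺(aq) + MnO₄⁻(aq) + 8 H⁺(aq)
Q = [Co²⁺]^5·[MnO₄⁻]·[H⁺]^8 / ([Co³⁺]^5·[Mn²⁺]); log Q = 4.414.
E = E° − (0.0592/n) log Q = +0.29 − (0.0592/5)(4.414) = +0.238 V.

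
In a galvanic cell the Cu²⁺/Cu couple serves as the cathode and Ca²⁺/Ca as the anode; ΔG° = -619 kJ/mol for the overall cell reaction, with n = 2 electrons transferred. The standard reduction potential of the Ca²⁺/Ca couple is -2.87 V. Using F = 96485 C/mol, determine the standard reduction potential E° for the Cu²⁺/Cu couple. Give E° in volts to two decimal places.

+0.34 V

E°cell = −ΔG°/(nF) = −(-619×10³)/((2)(96485)) = +3.208 V.
Since Cu²⁺/Cu is the cathode and Ca²⁺/Ca the anode, E°cell = E°(Cu²⁺/Cu) − E°(Ca²⁺/Ca).
So E°(Cu²⁺/Cu) = E°cell + E°(Ca²⁺/Ca) = +3.208 + (-2.87) = +0.34 V.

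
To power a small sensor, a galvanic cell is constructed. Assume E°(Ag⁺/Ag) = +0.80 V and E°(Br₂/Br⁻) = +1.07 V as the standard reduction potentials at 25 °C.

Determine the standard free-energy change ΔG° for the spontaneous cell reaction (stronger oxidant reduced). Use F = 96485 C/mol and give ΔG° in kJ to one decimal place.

-52.1 kJ

Br₂/Br⁻ (E° = +1.07 V) is the cathode; Ag⁺/Ag (E° = +0.80 V) is the anode, so E°cell = +0.27 V.
Balancing electrons gives n = 2 (lcm of 2 and 1).
ΔG° = −nFE° = −(2)(96485)(+0.27) = -52,102 J = -52.1 kJ.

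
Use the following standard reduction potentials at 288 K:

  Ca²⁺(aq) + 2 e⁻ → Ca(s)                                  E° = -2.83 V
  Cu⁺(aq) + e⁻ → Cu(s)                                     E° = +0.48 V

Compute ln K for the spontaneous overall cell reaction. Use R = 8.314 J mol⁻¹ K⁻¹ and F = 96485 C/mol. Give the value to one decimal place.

Cathode: Cu⁺/Cu; anode: Ca²⁺/Ca. E°cell = (+0.48) − (-2.83) = +3.31 V, with n = 2.
ΔG° = −nFE° = −RT ln K, so ln K = nFE°/(RT) = (2)(96485)(+3.31) / ((8.314)(288)) = 266.757.

266.8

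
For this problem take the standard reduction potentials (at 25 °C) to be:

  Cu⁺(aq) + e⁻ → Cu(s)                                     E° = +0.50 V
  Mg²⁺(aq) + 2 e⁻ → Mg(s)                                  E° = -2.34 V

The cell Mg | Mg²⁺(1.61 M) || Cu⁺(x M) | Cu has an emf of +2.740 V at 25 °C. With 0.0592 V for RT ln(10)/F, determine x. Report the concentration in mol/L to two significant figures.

Cu⁺/Cu is the cathode, Mg²⁺/Mg the anode: E°cell = +2.84 V, n = 2.
Overall reaction: 2 Cu⁺(aq) + Mg(s) → 2 Cu(s) + Mg²⁺(aq); Q = [Mg²⁺]^1/[Cu⁺]^2.
From E = E° − (0.0592/n) log Q: log Q = (E° − E)·n/0.0592 = (+2.84 − (+2.740))·2/0.0592 = 3.3784.
So 2·log[Cu⁺] = 1·log(1.61) − log Q = 0.2068 − (3.3784) = -3.1716; log[Cu⁺] = -3.1716 / 2 = -1.5858; [Cu⁺] = 10^(-1.5858) ≈ 0.026 M.

0.026 M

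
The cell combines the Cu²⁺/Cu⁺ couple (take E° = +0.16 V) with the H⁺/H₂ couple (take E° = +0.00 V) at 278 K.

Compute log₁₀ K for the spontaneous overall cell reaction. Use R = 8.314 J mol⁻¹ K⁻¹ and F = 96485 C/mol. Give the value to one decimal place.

5.8

Cathode: Cu²⁺/Cu⁺; anode: H⁺/H₂. E°cell = (+0.16) − (+0.00) = +0.16 V, with n = 2.
ΔG° = −nFE° = −RT ln K, so ln K = nFE°/(RT) = (2)(96485)(+0.16) / ((8.314)(278)) = 13.358.
log₁₀ K = 13.358 / ln 10 = 5.8.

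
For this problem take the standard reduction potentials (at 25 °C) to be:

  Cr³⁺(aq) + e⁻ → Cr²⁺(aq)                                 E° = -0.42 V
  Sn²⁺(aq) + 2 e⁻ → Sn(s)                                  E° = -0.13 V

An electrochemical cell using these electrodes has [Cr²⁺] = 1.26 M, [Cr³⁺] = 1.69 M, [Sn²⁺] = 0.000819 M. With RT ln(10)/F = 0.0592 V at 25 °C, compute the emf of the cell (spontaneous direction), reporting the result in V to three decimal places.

+0.191 V

Sn²⁺/Sn is the cathode (higher E°), Cr³⁺/Cr²⁺ the anode: E°cell = -0.13 − (-0.42) = +0.29 V, n = 2.
Overall: Sn²⁺(aq) + 2 Cr²⁺(aq) → Sn(s) + 2 Cr³⁺(aq)
Q = [Cr³⁺]^2 / ([Sn²⁺]·[Cr²⁺]^2); log Q = 3.342.
E = E° − (0.0592/n) log Q = +0.29 − (0.0592/2)(3.342) = +0.191 V.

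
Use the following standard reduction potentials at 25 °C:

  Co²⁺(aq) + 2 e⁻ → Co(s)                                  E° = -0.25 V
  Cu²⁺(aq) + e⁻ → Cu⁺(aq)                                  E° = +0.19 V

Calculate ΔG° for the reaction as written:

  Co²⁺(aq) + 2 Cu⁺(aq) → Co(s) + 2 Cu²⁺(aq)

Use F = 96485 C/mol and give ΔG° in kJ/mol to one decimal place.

As written, Co²⁺/Co is reduced (cathode) and Cu²⁺/Cu⁺ is oxidised (anode), so E°cell = (-0.25) − (+0.19) = -0.44 V.
Balancing electrons gives n = 2.
ΔG° = −nFE° = −(2)(96485)(-0.44) = 84,907 J = +84.9 kJ/mol.

+84.9 kJ/mol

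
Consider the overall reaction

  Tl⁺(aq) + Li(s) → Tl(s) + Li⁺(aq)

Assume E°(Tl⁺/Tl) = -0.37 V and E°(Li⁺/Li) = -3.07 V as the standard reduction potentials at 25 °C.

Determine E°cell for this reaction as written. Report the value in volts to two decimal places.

+2.70 V

The Tl⁺/Tl couple has the higher reduction potential, so it is the cathode; Li⁺/Li is oxidised at the anode.
E°cell = E°(cathode) − E°(anode) = (-0.37) − (-3.07) = +2.70 V.
Since E°cell > 0, the reaction is spontaneous under standard conditions.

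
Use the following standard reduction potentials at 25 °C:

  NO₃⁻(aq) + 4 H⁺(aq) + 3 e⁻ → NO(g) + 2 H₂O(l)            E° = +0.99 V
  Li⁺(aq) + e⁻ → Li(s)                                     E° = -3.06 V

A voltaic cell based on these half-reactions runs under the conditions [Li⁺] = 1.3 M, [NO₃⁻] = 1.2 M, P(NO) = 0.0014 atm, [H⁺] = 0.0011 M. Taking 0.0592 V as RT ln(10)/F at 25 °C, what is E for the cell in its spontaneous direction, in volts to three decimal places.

NO₃⁻/NO is the cathode (higher E°), Li⁺/Li the anode: E°cell = +0.99 − (-3.06) = +4.05 V, n = 3.
Overall: NO₃⁻(aq) + 4 H⁺(aq) + 3 Li(s) → NO(g) + 2 H₂O(l) + 3 Li⁺(aq)
Q = P(NO)·[Li⁺]^3 / ([NO₃⁻]·[H⁺]^4); log Q = 9.243.
E = E° − (0.0592/n) log Q = +4.05 − (0.0592/3)(9.243) = +3.868 V.

+3.868 V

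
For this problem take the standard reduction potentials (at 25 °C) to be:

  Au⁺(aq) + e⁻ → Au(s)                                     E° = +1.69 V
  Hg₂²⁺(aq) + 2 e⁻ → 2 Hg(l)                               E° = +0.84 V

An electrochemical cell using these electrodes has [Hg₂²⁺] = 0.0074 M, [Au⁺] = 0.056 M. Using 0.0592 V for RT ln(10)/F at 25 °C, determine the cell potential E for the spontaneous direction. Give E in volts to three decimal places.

+0.839 V

Au⁺/Au is the cathode (higher E°), Hg₂²⁺/Hg the anode: E°cell = +1.69 − (+0.84) = +0.85 V, n = 2.
Overall: 2 Au⁺(aq) + 2 Hg(l) → 2 Au(s) + Hg₂²⁺(aq)
Q = [Hg₂²⁺] / ([Au⁺]^2); log Q = 0.373.
E = E° − (0.0592/n) log Q = +0.85 − (0.0592/2)(0.373) = +0.839 V.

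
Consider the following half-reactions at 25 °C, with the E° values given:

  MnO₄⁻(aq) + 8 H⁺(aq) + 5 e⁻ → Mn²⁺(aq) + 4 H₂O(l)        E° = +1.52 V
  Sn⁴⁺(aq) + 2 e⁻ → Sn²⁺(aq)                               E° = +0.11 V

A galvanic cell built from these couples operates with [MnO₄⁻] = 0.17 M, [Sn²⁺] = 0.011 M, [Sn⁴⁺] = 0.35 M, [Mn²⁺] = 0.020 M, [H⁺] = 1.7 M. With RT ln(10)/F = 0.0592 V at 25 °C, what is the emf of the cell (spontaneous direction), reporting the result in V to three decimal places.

+1.398 V

MnO₄⁻/Mn²⁺ is the cathode (higher E°), Sn⁴⁺/Sn²⁺ the anode: E°cell = +1.52 − (+0.11) = +1.41 V, n = 10.
Overall: 2 MnO₄⁻(aq) + 16 H⁺(aq) + 5 Sn²⁺(aq) → 2 Mn²⁺(aq) + 8 H₂O(l) + 5 Sn⁴⁺(aq)
Q = [Mn²⁺]^2·[Sn⁴⁺]^5 / ([MnO₄⁻]^2·[H⁺]^16·[Sn²⁺]^5); log Q = 1.967.
E = E° − (0.0592/n) log Q = +1.41 − (0.0592/10)(1.967) = +1.398 V.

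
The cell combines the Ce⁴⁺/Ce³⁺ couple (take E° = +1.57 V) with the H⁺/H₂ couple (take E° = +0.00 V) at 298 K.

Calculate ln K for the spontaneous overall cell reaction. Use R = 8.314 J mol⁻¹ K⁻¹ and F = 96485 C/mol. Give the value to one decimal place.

Cathode: Ce⁴⁺/Ce³⁺; anode: H⁺/H₂. E°cell = (+1.57) − (+0.00) = +1.57 V, with n = 2.
ΔG° = −nFE° = −RT ln K, so ln K = nFE°/(RT) = (2)(96485)(+1.57) / ((8.314)(298)) = 122.282.

122.3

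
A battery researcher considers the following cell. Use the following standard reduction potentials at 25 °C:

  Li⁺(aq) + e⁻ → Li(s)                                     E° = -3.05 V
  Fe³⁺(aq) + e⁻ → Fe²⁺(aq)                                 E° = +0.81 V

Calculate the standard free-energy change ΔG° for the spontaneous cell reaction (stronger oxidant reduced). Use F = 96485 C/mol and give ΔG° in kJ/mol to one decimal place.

-372.4 kJ/mol

Fe³⁺/Fe²⁺ (E° = +0.81 V) is the cathode; Li⁺/Li (E° = -3.05 V) is the anode, so E°cell = +3.86 V.
Balancing electrons gives n = 1 (lcm of 1 and 1).
ΔG° = −nFE° = −(1)(96485)(+3.86) = -372,432 J = -372.4 kJ/mol.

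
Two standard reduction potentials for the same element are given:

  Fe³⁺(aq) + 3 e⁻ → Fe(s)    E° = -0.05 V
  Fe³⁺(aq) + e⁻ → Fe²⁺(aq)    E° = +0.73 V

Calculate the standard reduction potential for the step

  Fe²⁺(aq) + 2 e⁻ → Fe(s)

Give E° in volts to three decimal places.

Sequential free energies add, so n₃E°₃ = n₁E°₁ + n₂E°₂.
With n₃ = 3, and the known step contributing 1×(+0.73) V, the unknown satisfies 2·E° = 3×(-0.05) − 1×(+0.73) = -0.880.
E° = -0.880 / 2 = -0.440 V.

-0.440 V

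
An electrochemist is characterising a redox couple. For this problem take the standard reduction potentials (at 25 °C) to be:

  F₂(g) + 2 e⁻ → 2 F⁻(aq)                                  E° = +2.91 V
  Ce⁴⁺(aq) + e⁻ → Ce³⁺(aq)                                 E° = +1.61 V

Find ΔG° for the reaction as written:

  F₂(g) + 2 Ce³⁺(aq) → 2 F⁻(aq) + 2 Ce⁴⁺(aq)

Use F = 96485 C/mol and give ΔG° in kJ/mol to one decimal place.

As written, F₂/F⁻ is reduced (cathode) and Ce⁴⁺/Ce³⁺ is oxidised (anode), so E°cell = (+2.91) − (+1.61) = +1.30 V.
Balancing electrons gives n = 2.
ΔG° = −nFE° = −(2)(96485)(+1.30) = -250,861 J = -250.9 kJ/mol.

-250.9 kJ/mol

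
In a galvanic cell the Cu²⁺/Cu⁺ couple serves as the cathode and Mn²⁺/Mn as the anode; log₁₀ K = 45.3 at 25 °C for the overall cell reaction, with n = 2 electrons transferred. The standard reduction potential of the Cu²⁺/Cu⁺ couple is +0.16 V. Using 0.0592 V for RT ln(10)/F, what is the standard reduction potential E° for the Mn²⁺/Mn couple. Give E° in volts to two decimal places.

E°cell = (0.0592/n)·log K = (0.0592/2)(45.3) = +1.341 V.
Since Cu²⁺/Cu⁺ is the cathode and Mn²⁺/Mn the anode, E°cell = E°(Cu²⁺/Cu⁺) − E°(Mn²⁺/Mn).
So E°(Mn²⁺/Mn) = E°(Cu²⁺/Cu⁺) − E°cell = (+0.16) − (+1.341) = -1.18 V.

-1.18 V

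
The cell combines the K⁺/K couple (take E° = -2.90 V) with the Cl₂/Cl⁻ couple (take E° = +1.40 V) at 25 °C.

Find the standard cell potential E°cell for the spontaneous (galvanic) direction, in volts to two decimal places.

+4.30 V

The Cl₂/Cl⁻ couple has the higher reduction potential, so it is the cathode; K⁺/K is oxidised at the anode.
E°cell = E°(cathode) − E°(anode) = (+1.40) − (-2.90) = +4.30 V.
Since E°cell > 0, the reaction is spontaneous under standard conditions.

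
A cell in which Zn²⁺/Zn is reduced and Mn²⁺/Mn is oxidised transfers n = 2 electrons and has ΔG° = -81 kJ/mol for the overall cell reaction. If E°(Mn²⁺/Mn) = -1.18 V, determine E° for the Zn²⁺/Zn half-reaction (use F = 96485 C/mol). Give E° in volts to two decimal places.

E°cell = −ΔG°/(nF) = −(-81×10³)/((2)(96485)) = +0.420 V.
Since Zn²⁺/Zn is the cathode and Mn²⁺/Mn the anode, E°cell = E°(Zn²⁺/Zn) − E°(Mn²⁺/Mn).
So E°(Zn²⁺/Zn) = E°cell + E°(Mn²⁺/Mn) = +0.420 + (-1.18) = -0.76 V.

-0.76 V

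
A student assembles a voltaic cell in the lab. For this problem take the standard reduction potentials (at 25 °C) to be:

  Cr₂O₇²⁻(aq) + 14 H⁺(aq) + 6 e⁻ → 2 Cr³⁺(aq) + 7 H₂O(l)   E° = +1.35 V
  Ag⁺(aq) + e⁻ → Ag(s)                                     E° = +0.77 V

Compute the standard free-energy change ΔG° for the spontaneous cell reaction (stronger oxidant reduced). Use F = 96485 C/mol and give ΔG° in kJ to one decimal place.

Cr₂O₇²⁻/Cr³⁺ (E° = +1.35 V) is the cathode; Ag⁺/Ag (E° = +0.77 V) is the anode, so E°cell = +0.58 V.
Balancing electrons gives n = 6 (lcm of 6 and 1).
ΔG° = −nFE° = −(6)(96485)(+0.58) = -335,768 J = -335.8 kJ.

-335.8 kJ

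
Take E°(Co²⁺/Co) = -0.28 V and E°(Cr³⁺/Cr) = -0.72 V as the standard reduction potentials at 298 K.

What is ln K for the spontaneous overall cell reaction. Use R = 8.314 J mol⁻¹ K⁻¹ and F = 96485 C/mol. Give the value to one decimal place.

Cathode: Co²⁺/Co; anode: Cr³⁺/Cr. E°cell = (-0.28) − (-0.72) = +0.44 V, with n = 6.
ΔG° = −nFE° = −RT ln K, so ln K = nFE°/(RT) = (6)(96485)(+0.44) / ((8.314)(298)) = 102.810.

102.8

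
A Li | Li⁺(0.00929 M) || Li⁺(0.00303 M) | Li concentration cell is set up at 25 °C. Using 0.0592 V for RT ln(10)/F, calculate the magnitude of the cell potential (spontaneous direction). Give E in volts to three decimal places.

For a concentration cell E°cell = 0. The 0.00929 M side is the cathode (reduction is favoured where [Li⁺] is higher).
With n = 1, E = −(0.0592/1) log([Li⁺]ₐₙ/[Li⁺]꜀ₐₜ) = −(0.0592/1) log(0.00303/0.00929) = −(0.0592/1)(-0.487) = +0.029 V.

+0.029 V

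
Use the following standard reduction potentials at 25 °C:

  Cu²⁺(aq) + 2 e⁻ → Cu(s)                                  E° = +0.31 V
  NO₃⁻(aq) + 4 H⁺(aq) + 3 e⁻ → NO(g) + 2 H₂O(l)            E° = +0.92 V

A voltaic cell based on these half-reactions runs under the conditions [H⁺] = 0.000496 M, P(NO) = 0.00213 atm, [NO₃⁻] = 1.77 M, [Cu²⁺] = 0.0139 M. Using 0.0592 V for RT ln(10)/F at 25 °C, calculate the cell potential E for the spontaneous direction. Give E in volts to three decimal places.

NO₃⁻/NO is the cathode (higher E°), Cu²⁺/Cu the anode: E°cell = +0.92 − (+0.31) = +0.61 V, n = 6.
Overall: 2 NO₃⁻(aq) + 8 H⁺(aq) + 3 Cu(s) → 2 NO(g) + 4 H₂O(l) + 3 Cu²⁺(aq)
Q = P(NO)^2·[Cu²⁺]^3 / ([NO₃⁻]^2·[H⁺]^8); log Q = 15.026.
E = E° − (0.0592/n) log Q = +0.61 − (0.0592/6)(15.026) = +0.462 V.

+0.462 V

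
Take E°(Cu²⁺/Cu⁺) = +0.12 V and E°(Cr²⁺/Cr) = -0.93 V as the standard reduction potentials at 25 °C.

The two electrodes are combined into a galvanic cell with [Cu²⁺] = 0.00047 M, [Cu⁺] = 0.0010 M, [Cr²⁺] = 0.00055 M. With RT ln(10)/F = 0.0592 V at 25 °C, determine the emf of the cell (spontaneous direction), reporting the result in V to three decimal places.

+1.127 V

Cu²⁺/Cu⁺ is the cathode (higher E°), Cr²⁺/Cr the anode: E°cell = +0.12 − (-0.93) = +1.05 V, n = 2.
Overall: 2 Cu²⁺(aq) + Cr(s) → 2 Cu⁺(aq) + Cr²⁺(aq)
Q = [Cu⁺]^2·[Cr²⁺] / ([Cu²⁺]^2); log Q = -2.604.
E = E° − (0.0592/n) log Q = +1.05 − (0.0592/2)(-2.604) = +1.127 V.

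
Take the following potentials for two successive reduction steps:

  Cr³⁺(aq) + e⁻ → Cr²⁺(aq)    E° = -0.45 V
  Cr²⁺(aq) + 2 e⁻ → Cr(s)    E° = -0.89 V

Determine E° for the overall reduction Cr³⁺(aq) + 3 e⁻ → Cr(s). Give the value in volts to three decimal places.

-0.743 V

Since ΔG° = −nFE° is additive over sequential reductions, n₃E°₃ = n₁E°₁ + n₂E°₂.
E°₃ = (1×-0.45 + 2×-0.89) / 3 = (-2.230) / 3 = -0.743 V.
Simply averaging or adding the two E° values would be wrong; the electron-weighted sum is required.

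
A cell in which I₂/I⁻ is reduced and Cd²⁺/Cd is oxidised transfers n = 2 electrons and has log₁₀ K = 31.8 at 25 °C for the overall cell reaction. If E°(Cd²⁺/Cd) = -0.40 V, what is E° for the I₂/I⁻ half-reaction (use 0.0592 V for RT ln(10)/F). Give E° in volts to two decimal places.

E°cell = (0.0592/n)·log K = (0.0592/2)(31.8) = +0.941 V.
Since I₂/I⁻ is the cathode and Cd²⁺/Cd the anode, E°cell = E°(I₂/I⁻) − E°(Cd²⁺/Cd).
So E°(I₂/I⁻) = E°cell + E°(Cd²⁺/Cd) = +0.941 + (-0.40) = +0.54 V.

+0.54 V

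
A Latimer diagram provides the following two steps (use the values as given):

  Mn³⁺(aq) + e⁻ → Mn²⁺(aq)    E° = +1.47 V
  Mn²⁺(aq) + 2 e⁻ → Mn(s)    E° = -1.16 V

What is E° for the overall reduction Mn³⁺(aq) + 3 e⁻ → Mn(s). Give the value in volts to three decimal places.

-0.283 V

Adding the free-energy changes (−nFE°) of the two steps gives −n₃FE°₃ = −n₁FE°₁ − n₂FE°₂.
E°₃ = (1×+1.47 + 2×-1.16) / 3 = (-0.850) / 3 = -0.283 V.
Simply averaging or adding the two E° values would be wrong; the electron-weighted sum is required.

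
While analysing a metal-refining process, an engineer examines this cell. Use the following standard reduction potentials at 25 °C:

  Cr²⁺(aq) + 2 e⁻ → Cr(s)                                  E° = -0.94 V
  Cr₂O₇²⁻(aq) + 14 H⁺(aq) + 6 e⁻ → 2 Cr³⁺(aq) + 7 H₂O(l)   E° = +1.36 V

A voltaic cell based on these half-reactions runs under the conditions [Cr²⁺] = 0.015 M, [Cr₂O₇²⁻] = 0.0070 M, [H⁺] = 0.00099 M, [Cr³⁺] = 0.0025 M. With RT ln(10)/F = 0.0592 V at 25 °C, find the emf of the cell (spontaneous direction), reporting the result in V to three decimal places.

+1.969 V

Cr₂O₇²⁻/Cr³⁺ is the cathode (higher E°), Cr²⁺/Cr the anode: E°cell = +1.36 − (-0.94) = +2.30 V, n = 6.
Overall: Cr₂O₇²⁻(aq) + 14 H⁺(aq) + 3 Cr(s) → 2 Cr³⁺(aq) + 7 H₂O(l) + 3 Cr²⁺(aq)
Q = [Cr³⁺]^2·[Cr²⁺]^3 / ([Cr₂O₇²⁻]·[H⁺]^14); log Q = 33.540.
E = E° − (0.0592/n) log Q = +2.30 − (0.0592/6)(33.540) = +1.969 V.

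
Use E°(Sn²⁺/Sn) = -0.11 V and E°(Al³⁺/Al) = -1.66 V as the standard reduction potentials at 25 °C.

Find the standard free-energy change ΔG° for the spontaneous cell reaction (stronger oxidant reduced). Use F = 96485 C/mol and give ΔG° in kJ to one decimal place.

-897.3 kJ

Sn²⁺/Sn (E° = -0.11 V) is the cathode; Al³⁺/Al (E° = -1.66 V) is the anode, so E°cell = +1.55 V.
Balancing electrons gives n = 6 (lcm of 2 and 3).
ΔG° = −nFE° = −(6)(96485)(+1.55) = -897,310 J = -897.3 kJ.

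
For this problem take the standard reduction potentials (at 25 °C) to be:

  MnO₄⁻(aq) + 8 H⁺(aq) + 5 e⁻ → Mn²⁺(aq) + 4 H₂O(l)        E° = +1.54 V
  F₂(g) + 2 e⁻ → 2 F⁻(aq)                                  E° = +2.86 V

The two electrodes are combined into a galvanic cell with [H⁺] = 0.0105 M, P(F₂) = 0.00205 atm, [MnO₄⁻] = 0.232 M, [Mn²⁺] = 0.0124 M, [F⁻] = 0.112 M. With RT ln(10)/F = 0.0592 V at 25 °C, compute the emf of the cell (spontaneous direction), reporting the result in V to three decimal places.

F₂/F⁻ is the cathode (higher E°), MnO₄⁻/Mn²⁺ the anode: E°cell = +2.86 − (+1.54) = +1.32 V, n = 10.
Overall: 5 F₂(g) + 2 Mn²⁺(aq) + 8 H₂O(l) → 10 F⁻(aq) + 2 MnO₄⁻(aq) + 16 H⁺(aq)
Q = [F⁻]^10·[MnO₄⁻]^2·[H⁺]^16 / (P(F₂)^5·[Mn²⁺]^2); log Q = -25.183.
E = E° − (0.0592/n) log Q = +1.32 − (0.0592/10)(-25.183) = +1.469 V.

+1.469 V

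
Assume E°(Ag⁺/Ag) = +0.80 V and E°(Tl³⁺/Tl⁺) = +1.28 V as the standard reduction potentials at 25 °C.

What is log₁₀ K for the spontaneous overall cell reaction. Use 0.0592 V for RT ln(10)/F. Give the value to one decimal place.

Cathode: Tl³⁺/Tl⁺; anode: Ag⁺/Ag. E°cell = +0.48 V, n = 2.
log K = nE°cell / 0.0592 = (2)(+0.48) / 0.0592 = 16.2.

16.2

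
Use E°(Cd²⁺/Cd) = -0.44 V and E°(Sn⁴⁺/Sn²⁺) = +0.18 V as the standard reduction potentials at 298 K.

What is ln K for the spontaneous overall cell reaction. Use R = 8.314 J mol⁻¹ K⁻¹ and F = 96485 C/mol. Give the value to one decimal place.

48.3

Cathode: Sn⁴⁺/Sn²⁺; anode: Cd²⁺/Cd. E°cell = (+0.18) − (-0.44) = +0.62 V, with n = 2.
ΔG° = −nFE° = −RT ln K, so ln K = nFE°/(RT) = (2)(96485)(+0.62) / ((8.314)(298)) = 48.290.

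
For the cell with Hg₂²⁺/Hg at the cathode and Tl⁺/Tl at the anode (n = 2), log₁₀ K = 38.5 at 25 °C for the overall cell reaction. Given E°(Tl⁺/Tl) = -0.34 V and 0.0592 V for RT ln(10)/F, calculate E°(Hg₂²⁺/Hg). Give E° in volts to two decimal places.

+0.80 V

E°cell = (0.0592/n)·log K = (0.0592/2)(38.5) = +1.140 V.
Since Hg₂²⁺/Hg is the cathode and Tl⁺/Tl the anode, E°cell = E°(Hg₂²⁺/Hg) − E°(Tl⁺/Tl).
So E°(Hg₂²⁺/Hg) = E°cell + E°(Tl⁺/Tl) = +1.140 + (-0.34) = +0.80 V.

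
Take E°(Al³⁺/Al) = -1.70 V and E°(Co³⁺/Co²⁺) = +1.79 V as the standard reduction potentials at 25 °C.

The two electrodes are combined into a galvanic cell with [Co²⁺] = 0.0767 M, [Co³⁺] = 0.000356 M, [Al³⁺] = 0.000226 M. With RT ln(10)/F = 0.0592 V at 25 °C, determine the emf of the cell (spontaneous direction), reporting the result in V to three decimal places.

Co³⁺/Co²⁺ is the cathode (higher E°), Al³⁺/Al the anode: E°cell = +1.79 − (-1.70) = +3.49 V, n = 3.
Overall: 3 Co³⁺(aq) + Al(s) → 3 Co²⁺(aq) + Al³⁺(aq)
Q = [Co²⁺]^3·[Al³⁺] / ([Co³⁺]^3); log Q = 3.354.
E = E° − (0.0592/n) log Q = +3.49 − (0.0592/3)(3.354) = +3.424 V.

+3.424 V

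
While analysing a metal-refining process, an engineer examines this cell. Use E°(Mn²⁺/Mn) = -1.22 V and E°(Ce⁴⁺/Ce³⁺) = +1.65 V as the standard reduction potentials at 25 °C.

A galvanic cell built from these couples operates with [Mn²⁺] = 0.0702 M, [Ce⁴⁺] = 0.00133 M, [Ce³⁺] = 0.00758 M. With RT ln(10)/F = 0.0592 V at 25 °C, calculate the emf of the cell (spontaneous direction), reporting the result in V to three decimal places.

Ce⁴⁺/Ce³⁺ is the cathode (higher E°), Mn²⁺/Mn the anode: E°cell = +1.65 − (-1.22) = +2.87 V, n = 2.
Overall: 2 Ce⁴⁺(aq) + Mn(s) → 2 Ce³⁺(aq) + Mn²⁺(aq)
Q = [Ce³⁺]^2·[Mn²⁺] / ([Ce⁴⁺]^2); log Q = 0.358.
E = E° − (0.0592/n) log Q = +2.87 − (0.0592/2)(0.358) = +2.859 V.

+2.859 V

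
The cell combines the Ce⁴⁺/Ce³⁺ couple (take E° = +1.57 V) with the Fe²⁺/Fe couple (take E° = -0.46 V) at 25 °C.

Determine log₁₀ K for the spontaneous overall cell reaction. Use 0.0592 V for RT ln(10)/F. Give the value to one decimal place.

Cathode: Ce⁴⁺/Ce³⁺; anode: Fe²⁺/Fe. E°cell = +2.03 V, n = 2.
log K = nE°cell / 0.0592 = (2)(+2.03) / 0.0592 = 68.6.

68.6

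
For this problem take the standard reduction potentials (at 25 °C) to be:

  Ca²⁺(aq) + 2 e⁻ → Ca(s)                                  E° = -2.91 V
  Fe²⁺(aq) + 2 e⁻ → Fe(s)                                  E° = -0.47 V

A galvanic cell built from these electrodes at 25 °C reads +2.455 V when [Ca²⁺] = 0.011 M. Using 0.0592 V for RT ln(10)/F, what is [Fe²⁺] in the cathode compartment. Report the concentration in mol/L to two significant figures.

0.035 M

Fe²⁺/Fe is the cathode, Ca²⁺/Ca the anode: E°cell = +2.44 V, n = 2.
Overall reaction: Fe²⁺(aq) + Ca(s) → Fe(s) + Ca²⁺(aq); Q = [Ca²⁺]^1/[Fe²⁺]^1.
From E = E° − (0.0592/n) log Q: log Q = (E° − E)·n/0.0592 = (+2.44 − (+2.455))·2/0.0592 = -0.5068.
So 1·log[Fe²⁺] = 1·log(0.011) − log Q = -1.9586 − (-0.5068) = -1.4518; [Fe²⁺] = 10^(-1.4518) ≈ 0.035 M.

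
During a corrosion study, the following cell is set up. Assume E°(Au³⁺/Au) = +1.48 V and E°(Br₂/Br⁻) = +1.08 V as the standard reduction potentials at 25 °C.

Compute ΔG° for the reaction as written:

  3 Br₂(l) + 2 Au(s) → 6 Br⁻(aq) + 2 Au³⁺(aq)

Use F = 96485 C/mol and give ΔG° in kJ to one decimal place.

+231.6 kJ

As written, Br₂/Br⁻ is reduced (cathode) and Au³⁺/Au is oxidised (anode), so E°cell = (+1.08) − (+1.48) = -0.40 V.
Balancing electrons gives n = 6.
ΔG° = −nFE° = −(6)(96485)(-0.40) = 231,564 J = +231.6 kJ.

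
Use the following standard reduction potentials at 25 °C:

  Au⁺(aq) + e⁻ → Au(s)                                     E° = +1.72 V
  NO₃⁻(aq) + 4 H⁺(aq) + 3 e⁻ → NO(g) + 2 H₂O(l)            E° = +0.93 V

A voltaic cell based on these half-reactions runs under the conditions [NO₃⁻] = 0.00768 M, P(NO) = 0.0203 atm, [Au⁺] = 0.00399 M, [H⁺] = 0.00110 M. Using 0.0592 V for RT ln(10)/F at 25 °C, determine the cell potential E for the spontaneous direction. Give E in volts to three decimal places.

+0.890 V

Au⁺/Au is the cathode (higher E°), NO₃⁻/NO the anode: E°cell = +1.72 − (+0.93) = +0.79 V, n = 3.
Overall: 3 Au⁺(aq) + NO(g) + 2 H₂O(l) → 3 Au(s) + NO₃⁻(aq) + 4 H⁺(aq)
Q = [NO₃⁻]·[H⁺]^4 / ([Au⁺]^3·P(NO)); log Q = -5.059.
E = E° − (0.0592/n) log Q = +0.79 − (0.0592/3)(-5.059) = +0.890 V.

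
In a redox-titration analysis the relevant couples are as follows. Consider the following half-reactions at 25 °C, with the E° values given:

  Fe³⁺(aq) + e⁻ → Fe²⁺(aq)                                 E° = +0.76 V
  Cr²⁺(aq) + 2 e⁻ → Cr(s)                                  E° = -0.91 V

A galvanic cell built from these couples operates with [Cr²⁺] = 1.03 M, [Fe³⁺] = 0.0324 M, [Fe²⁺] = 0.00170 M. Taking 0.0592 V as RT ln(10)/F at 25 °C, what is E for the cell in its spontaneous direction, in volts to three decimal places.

+1.745 V

Fe³⁺/Fe²⁺ is the cathode (higher E°), Cr²⁺/Cr the anode: E°cell = +0.76 − (-0.91) = +1.67 V, n = 2.
Overall: 2 Fe³⁺(aq) + Cr(s) → 2 Fe²⁺(aq) + Cr²⁺(aq)
Q = [Fe²⁺]^2·[Cr²⁺] / ([Fe³⁺]^2); log Q = -2.547.
E = E° − (0.0592/n) log Q = +1.67 − (0.0592/2)(-2.547) = +1.745 V.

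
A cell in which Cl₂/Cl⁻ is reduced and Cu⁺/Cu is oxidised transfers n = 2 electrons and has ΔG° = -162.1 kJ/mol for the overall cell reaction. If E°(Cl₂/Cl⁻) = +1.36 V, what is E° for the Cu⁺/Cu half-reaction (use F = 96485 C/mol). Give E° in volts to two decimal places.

E°cell = −ΔG°/(nF) = −(-162.1×10³)/((2)(96485)) = +0.840 V.
Since Cl₂/Cl⁻ is the cathode and Cu⁺/Cu the anode, E°cell = E°(Cl₂/Cl⁻) − E°(Cu⁺/Cu).
So E°(Cu⁺/Cu) = E°(Cl₂/Cl⁻) − E°cell = (+1.36) − (+0.840) = +0.52 V.

+0.52 V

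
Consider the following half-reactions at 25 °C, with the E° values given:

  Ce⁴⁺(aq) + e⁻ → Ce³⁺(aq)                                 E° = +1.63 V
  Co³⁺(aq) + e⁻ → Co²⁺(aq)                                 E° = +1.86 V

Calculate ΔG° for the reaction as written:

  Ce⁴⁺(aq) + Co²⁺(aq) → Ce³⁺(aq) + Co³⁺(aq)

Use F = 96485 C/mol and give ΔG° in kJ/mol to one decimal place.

+22.2 kJ/mol

As written, Ce⁴⁺/Ce³⁺ is reduced (cathode) and Co³⁺/Co²⁺ is oxidised (anode), so E°cell = (+1.63) − (+1.86) = -0.23 V.
Balancing electrons gives n = 1.
ΔG° = −nFE° = −(1)(96485)(-0.23) = 22,192 J = +22.2 kJ/mol.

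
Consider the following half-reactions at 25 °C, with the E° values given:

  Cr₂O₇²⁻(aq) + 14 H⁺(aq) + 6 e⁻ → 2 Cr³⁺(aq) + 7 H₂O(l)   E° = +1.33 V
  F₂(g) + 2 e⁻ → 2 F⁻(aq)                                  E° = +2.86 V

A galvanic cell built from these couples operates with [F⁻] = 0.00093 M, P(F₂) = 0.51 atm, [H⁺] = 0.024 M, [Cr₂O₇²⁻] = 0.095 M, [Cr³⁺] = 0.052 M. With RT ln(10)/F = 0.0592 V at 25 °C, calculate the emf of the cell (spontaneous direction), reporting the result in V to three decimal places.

+1.909 V

F₂/F⁻ is the cathode (higher E°), Cr₂O₇²⁻/Cr³⁺ the anode: E°cell = +2.86 − (+1.33) = +1.53 V, n = 6.
Overall: 3 F₂(g) + 2 Cr³⁺(aq) + 7 H₂O(l) → 6 F⁻(aq) + Cr₂O₇²⁻(aq) + 14 H⁺(aq)
Q = [F⁻]^6·[Cr₂O₇²⁻]·[H⁺]^14 / (P(F₂)^3·[Cr³⁺]^2); log Q = -38.443.
E = E° − (0.0592/n) log Q = +1.53 − (0.0592/6)(-38.443) = +1.909 V.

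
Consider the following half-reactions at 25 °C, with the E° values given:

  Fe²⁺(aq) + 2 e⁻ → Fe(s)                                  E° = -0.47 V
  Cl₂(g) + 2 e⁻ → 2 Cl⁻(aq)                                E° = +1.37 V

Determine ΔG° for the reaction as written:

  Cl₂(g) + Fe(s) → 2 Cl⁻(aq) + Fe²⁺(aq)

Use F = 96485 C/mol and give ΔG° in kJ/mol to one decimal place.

-355.1 kJ/mol

As written, Cl₂/Cl⁻ is reduced (cathode) and Fe²⁺/Fe is oxidised (anode), so E°cell = (+1.37) − (-0.47) = +1.84 V.
Balancing electrons gives n = 2.
ΔG° = −nFE° = −(2)(96485)(+1.84) = -355,065 J = -355.1 kJ/mol.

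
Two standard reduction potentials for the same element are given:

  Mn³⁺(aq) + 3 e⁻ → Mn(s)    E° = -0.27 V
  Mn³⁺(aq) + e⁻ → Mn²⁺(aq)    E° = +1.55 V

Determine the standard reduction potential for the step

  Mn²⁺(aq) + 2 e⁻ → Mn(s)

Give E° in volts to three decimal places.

Sequential free energies add, so n₃E°₃ = n₁E°₁ + n₂E°₂.
With n₃ = 3, and the known step contributing 1×(+1.55) V, the unknown satisfies 2·E° = 3×(-0.27) − 1×(+1.55) = -2.360.
E° = -2.360 / 2 = -1.180 V.

-1.180 V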